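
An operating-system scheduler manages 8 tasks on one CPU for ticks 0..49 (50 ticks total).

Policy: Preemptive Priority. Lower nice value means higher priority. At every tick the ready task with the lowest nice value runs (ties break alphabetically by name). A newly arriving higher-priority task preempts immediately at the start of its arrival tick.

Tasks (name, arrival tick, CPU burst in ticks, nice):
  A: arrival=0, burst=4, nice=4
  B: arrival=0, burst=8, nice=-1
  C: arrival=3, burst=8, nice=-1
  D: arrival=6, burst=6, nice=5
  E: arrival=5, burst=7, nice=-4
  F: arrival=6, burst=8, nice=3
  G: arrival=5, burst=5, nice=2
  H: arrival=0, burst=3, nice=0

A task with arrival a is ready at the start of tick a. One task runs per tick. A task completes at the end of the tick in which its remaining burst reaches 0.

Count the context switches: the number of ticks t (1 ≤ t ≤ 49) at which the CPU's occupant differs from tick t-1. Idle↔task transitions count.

t=0: ready={A,B,H} → run B
t=1: ready={A,B,H} → run B
t=2: ready={A,B,H} → run B
t=3: ready={A,B,C,H} → run B
t=4: ready={A,B,C,H} → run B
t=5: ready={A,B,C,E,G,H} → run E
t=6: ready={A,B,C,D,E,F,G,H} → run E
t=7: ready={A,B,C,D,E,F,G,H} → run E
t=8: ready={A,B,C,D,E,F,G,H} → run E
t=9: ready={A,B,C,D,E,F,G,H} → run E
t=10: ready={A,B,C,D,E,F,G,H} → run E
t=11: ready={A,B,C,D,E,F,G,H} → run E
t=12: ready={A,B,C,D,F,G,H} → run B
t=13: ready={A,B,C,D,F,G,H} → run B
t=14: ready={A,B,C,D,F,G,H} → run B
t=15: ready={A,C,D,F,G,H} → run C
t=16: ready={A,C,D,F,G,H} → run C
t=17: ready={A,C,D,F,G,H} → run C
t=18: ready={A,C,D,F,G,H} → run C
t=19: ready={A,C,D,F,G,H} → run C
t=20: ready={A,C,D,F,G,H} → run C
t=21: ready={A,C,D,F,G,H} → run C
t=22: ready={A,C,D,F,G,H} → run C
t=23: ready={A,D,F,G,H} → run H
t=24: ready={A,D,F,G,H} → run H
t=25: ready={A,D,F,G,H} → run H
t=26: ready={A,D,F,G} → run G
t=27: ready={A,D,F,G} → run G
t=28: ready={A,D,F,G} → run G
t=29: ready={A,D,F,G} → run G
t=30: ready={A,D,F,G} → run G
t=31: ready={A,D,F} → run F
t=32: ready={A,D,F} → run F
t=33: ready={A,D,F} → run F
t=34: ready={A,D,F} → run F
t=35: ready={A,D,F} → run F
t=36: ready={A,D,F} → run F
t=37: ready={A,D,F} → run F
t=38: ready={A,D,F} → run F
t=39: ready={A,D} → run A
t=40: ready={A,D} → run A
t=41: ready={A,D} → run A
t=42: ready={A,D} → run A
t=43: ready={D} → run D
t=44: ready={D} → run D
t=45: ready={D} → run D
t=46: ready={D} → run D
t=47: ready={D} → run D
t=48: ready={D} → run D
t=49: (idle)

context switches = 9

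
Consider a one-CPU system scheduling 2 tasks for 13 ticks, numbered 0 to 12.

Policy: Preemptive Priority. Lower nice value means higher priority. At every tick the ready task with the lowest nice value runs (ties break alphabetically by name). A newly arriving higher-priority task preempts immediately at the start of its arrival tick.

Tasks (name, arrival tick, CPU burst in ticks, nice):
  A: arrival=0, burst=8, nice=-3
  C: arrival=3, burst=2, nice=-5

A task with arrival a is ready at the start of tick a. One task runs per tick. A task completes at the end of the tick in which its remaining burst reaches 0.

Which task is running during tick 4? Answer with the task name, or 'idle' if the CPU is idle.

running at tick 4 = C

t=0: ready={A} → run A
t=1: ready={A} → run A
t=2: ready={A} → run A
t=3: ready={A,C} → run C
t=4: ready={A,C} → run C
t=5: ready={A} → run A
t=6: ready={A} → run A
t=7: ready={A} → run A
t=8: ready={A} → run A
t=9: ready={A} → run A
t=10: (idle)
t=11: (idle)
t=12: (idle)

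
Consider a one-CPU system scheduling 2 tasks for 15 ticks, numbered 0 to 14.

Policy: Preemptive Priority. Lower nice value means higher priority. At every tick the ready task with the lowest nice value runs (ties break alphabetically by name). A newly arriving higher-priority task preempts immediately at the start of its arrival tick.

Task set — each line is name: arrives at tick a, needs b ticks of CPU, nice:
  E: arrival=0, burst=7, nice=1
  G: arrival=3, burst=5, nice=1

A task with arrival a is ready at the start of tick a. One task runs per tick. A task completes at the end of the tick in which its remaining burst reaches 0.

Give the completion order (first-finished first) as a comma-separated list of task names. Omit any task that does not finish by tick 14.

completion order = E, G

t=0: ready={E} → run E
t=1: ready={E} → run E
t=2: ready={E} → run E
t=3: ready={E,G} → run E
t=4: ready={E,G} → run E
t=5: ready={E,G} → run E
t=6: ready={E,G} → run E
t=7: ready={G} → run G
t=8: ready={G} → run G
t=9: ready={G} → run G
t=10: ready={G} → run G
t=11: ready={G} → run G
t=12: (idle)
t=13: (idle)
t=14: (idle)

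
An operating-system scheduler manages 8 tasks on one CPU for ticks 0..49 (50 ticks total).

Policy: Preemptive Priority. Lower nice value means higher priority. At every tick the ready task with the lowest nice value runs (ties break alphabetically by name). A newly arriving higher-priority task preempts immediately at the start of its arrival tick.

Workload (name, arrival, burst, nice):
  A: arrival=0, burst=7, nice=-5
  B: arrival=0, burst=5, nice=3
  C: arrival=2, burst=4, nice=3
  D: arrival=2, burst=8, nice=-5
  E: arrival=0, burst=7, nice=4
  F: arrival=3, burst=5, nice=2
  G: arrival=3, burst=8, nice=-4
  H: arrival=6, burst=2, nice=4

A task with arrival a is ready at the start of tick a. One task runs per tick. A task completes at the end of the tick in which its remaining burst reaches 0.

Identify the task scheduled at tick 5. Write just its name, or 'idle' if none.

running at tick 5 = A

t=0: ready={A,B,E} → run A
t=1: ready={A,B,E} → run A
t=2: ready={A,B,C,D,E} → run A
t=3: ready={A,B,C,D,E,F,G} → run A
t=4: ready={A,B,C,D,E,F,G} → run A
t=5: ready={A,B,C,D,E,F,G} → run A
t=6: ready={A,B,C,D,E,F,G,H} → run A
t=7: ready={B,C,D,E,F,G,H} → run D
t=8: ready={B,C,D,E,F,G,H} → run D
t=9: ready={B,C,D,E,F,G,H} → run D
t=10: ready={B,C,D,E,F,G,H} → run D
t=11: ready={B,C,D,E,F,G,H} → run D
t=12: ready={B,C,D,E,F,G,H} → run D
t=13: ready={B,C,D,E,F,G,H} → run D
t=14: ready={B,C,D,E,F,G,H} → run D
t=15: ready={B,C,E,F,G,H} → run G
t=16: ready={B,C,E,F,G,H} → run G
t=17: ready={B,C,E,F,G,H} → run G
t=18: ready={B,C,E,F,G,H} → run G
t=19: ready={B,C,E,F,G,H} → run G
t=20: ready={B,C,E,F,G,H} → run G
t=21: ready={B,C,E,F,G,H} → run G
t=22: ready={B,C,E,F,G,H} → run G
t=23: ready={B,C,E,F,H} → run F
t=24: ready={B,C,E,F,H} → run F
t=25: ready={B,C,E,F,H} → run F
t=26: ready={B,C,E,F,H} → run F
t=27: ready={B,C,E,F,H} → run F
t=28: ready={B,C,E,H} → run B
t=29: ready={B,C,E,H} → run B
t=30: ready={B,C,E,H} → run B
t=31: ready={B,C,E,H} → run B
t=32: ready={B,C,E,H} → run B
t=33: ready={C,E,H} → run C
t=34: ready={C,E,H} → run C
t=35: ready={C,E,H} → run C
t=36: ready={C,E,H} → run C
t=37: ready={E,H} → run E
t=38: ready={E,H} → run E
t=39: ready={E,H} → run E
t=40: ready={E,H} → run E
t=41: ready={E,H} → run E
t=42: ready={E,H} → run E
t=43: ready={E,H} → run E
t=44: ready={H} → run H
t=45: ready={H} → run H
t=46: (idle)
t=47: (idle)
t=48: (idle)
t=49: (idle)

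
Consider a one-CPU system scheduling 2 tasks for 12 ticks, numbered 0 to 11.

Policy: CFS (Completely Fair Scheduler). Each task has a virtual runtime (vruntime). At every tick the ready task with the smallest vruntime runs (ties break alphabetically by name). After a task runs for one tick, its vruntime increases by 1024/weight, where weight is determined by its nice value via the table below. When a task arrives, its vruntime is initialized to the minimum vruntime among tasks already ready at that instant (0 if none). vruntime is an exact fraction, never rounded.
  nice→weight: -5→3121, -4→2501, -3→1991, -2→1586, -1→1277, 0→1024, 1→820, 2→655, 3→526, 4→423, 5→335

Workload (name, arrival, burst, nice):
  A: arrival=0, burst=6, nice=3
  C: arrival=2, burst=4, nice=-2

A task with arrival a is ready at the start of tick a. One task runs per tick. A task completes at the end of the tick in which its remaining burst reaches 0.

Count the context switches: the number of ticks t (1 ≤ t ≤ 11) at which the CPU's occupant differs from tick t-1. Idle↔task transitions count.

t=0: vr[A=0] → run A
t=1: vr[A=512/263] → run A
t=2: vr[A=1024/263 C=1024/263] → run A
t=3: vr[A=1536/263 C=1024/263] → run C
t=4: vr[A=1536/263 C=946688/208559] → run C
t=5: vr[A=1536/263 C=1081344/208559] → run C
t=6: vr[A=1536/263 C=1216000/208559] → run C
t=7: vr[A=1536/263] → run A
t=8: vr[A=2048/263] → run A
t=9: vr[A=2560/263] → run A
t=10: (idle)
t=11: (idle)

context switches = 3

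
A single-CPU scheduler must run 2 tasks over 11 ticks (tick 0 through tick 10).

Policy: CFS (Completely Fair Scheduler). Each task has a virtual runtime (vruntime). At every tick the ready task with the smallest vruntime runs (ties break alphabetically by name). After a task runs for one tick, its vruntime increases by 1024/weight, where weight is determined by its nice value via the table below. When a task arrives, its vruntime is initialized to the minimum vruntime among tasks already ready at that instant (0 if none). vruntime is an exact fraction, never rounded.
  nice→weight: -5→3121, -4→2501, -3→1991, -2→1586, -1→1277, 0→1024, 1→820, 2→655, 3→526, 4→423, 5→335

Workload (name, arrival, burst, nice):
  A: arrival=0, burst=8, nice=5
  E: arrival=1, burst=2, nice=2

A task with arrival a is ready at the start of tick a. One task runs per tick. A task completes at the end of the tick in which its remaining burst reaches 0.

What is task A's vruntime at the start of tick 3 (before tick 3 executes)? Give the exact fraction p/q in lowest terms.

vruntime(A, start of tick 3) = 2048/335

t=0: vr[A=0] → run A
t=1: vr[A=1024/335 E=1024/335] → run A
t=2: vr[A=2048/335 E=1024/335] → run E
t=3: vr[A=2048/335 E=202752/43885] → run E
t=4: vr[A=2048/335] → run A
t=5: vr[A=3072/335] → run A
t=6: vr[A=4096/335] → run A
t=7: vr[A=1024/67] → run A
t=8: vr[A=6144/335] → run A
t=9: vr[A=7168/335] → run A
t=10: (idle)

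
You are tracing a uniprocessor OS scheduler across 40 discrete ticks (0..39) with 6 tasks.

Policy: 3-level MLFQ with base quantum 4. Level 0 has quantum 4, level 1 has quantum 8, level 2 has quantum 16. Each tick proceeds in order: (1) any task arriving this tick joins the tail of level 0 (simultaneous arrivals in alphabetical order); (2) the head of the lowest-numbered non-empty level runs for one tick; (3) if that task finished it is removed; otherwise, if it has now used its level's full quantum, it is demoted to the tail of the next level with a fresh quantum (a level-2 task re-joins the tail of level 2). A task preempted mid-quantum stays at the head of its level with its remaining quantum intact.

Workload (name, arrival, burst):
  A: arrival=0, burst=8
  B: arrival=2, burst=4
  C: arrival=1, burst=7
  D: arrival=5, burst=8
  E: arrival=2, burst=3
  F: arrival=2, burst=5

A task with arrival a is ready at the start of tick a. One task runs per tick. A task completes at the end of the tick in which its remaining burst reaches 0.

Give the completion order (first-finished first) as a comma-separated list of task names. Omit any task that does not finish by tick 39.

completion order = B, E, A, C, F, D

t=0: L0/L1/L2 = A/-/- → run A
t=1: L0/L1/L2 = AC/-/- → run A
t=2: L0/L1/L2 = ACBEF/-/- → run A
t=3: L0/L1/L2 = ACBEF/-/- → run A
t=4: L0/L1/L2 = CBEF/A/- → run C
t=5: L0/L1/L2 = CBEFD/A/- → run C
t=6: L0/L1/L2 = CBEFD/A/- → run C
t=7: L0/L1/L2 = CBEFD/A/- → run C
t=8: L0/L1/L2 = BEFD/AC/- → run B
t=9: L0/L1/L2 = BEFD/AC/- → run B
t=10: L0/L1/L2 = BEFD/AC/- → run B
t=11: L0/L1/L2 = BEFD/AC/- → run B
t=12: L0/L1/L2 = EFD/AC/- → run E
t=13: L0/L1/L2 = EFD/AC/- → run E
t=14: L0/L1/L2 = EFD/AC/- → run E
t=15: L0/L1/L2 = FD/AC/- → run F
t=16: L0/L1/L2 = FD/AC/- → run F
t=17: L0/L1/L2 = FD/AC/- → run F
t=18: L0/L1/L2 = FD/AC/- → run F
t=19: L0/L1/L2 = D/ACF/- → run D
t=20: L0/L1/L2 = D/ACF/- → run D
t=21: L0/L1/L2 = D/ACF/- → run D
t=22: L0/L1/L2 = D/ACF/- → run D
t=23: L0/L1/L2 = -/ACFD/- → run A
t=24: L0/L1/L2 = -/ACFD/- → run A
t=25: L0/L1/L2 = -/ACFD/- → run A
t=26: L0/L1/L2 = -/ACFD/- → run A
t=27: L0/L1/L2 = -/CFD/- → run C
t=28: L0/L1/L2 = -/CFD/- → run C
t=29: L0/L1/L2 = -/CFD/- → run C
t=30: L0/L1/L2 = -/FD/- → run F
t=31: L0/L1/L2 = -/D/- → run D
t=32: L0/L1/L2 = -/D/- → run D
t=33: L0/L1/L2 = -/D/- → run D
t=34: L0/L1/L2 = -/D/- → run D
t=35: (idle)
t=36: (idle)
t=37: (idle)
t=38: (idle)
t=39: (idle)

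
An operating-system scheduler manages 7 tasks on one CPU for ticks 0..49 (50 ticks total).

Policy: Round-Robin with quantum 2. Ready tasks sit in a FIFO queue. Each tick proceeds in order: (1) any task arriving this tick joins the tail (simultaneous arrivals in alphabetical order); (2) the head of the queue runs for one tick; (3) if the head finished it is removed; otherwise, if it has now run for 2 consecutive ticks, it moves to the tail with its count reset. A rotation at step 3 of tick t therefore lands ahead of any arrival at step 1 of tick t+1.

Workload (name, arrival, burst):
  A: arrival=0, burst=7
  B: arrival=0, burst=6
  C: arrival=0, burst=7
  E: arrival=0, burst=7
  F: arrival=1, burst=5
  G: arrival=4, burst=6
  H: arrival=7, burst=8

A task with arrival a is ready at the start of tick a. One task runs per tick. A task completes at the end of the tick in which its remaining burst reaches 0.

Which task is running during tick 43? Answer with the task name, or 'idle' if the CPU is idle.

running at tick 43 = E

t=0: queue=[A,B,C,E] q_used=0 → run A
t=1: queue=[A,B,C,E,F] q_used=1 → run A
t=2: queue=[B,C,E,F,A] q_used=0 → run B
t=3: queue=[B,C,E,F,A] q_used=1 → run B
t=4: queue=[C,E,F,A,B,G] q_used=0 → run C
t=5: queue=[C,E,F,A,B,G] q_used=1 → run C
t=6: queue=[E,F,A,B,G,C] q_used=0 → run E
t=7: queue=[E,F,A,B,G,C,H] q_used=1 → run E
t=8: queue=[F,A,B,G,C,H,E] q_used=0 → run F
t=9: queue=[F,A,B,G,C,H,E] q_used=1 → run F
t=10: queue=[A,B,G,C,H,E,F] q_used=0 → run A
t=11: queue=[A,B,G,C,H,E,F] q_used=1 → run A
t=12: queue=[B,G,C,H,E,F,A] q_used=0 → run B
t=13: queue=[B,G,C,H,E,F,A] q_used=1 → run B
t=14: queue=[G,C,H,E,F,A,B] q_used=0 → run G
t=15: queue=[G,C,H,E,F,A,B] q_used=1 → run G
t=16: queue=[C,H,E,F,A,B,G] q_used=0 → run C
t=17: queue=[C,H,E,F,A,B,G] q_used=1 → run C
t=18: queue=[H,E,F,A,B,G,C] q_used=0 → run H
t=19: queue=[H,E,F,A,B,G,C] q_used=1 → run H
t=20: queue=[E,F,A,B,G,C,H] q_used=0 → run E
t=21: queue=[E,F,A,B,G,C,H] q_used=1 → run E
t=22: queue=[F,A,B,G,C,H,E] q_used=0 → run F
t=23: queue=[F,A,B,G,C,H,E] q_used=1 → run F
t=24: queue=[A,B,G,C,H,E,F] q_used=0 → run A
t=25: queue=[A,B,G,C,H,E,F] q_used=1 → run A
t=26: queue=[B,G,C,H,E,F,A] q_used=0 → run B
t=27: queue=[B,G,C,H,E,F,A] q_used=1 → run B
t=28: queue=[G,C,H,E,F,A] q_used=0 → run G
t=29: queue=[G,C,H,E,F,A] q_used=1 → run G
t=30: queue=[C,H,E,F,A,G] q_used=0 → run C
t=31: queue=[C,H,E,F,A,G] q_used=1 → run C
t=32: queue=[H,E,F,A,G,C] q_used=0 → run H
t=33: queue=[H,E,F,A,G,C] q_used=1 → run H
t=34: queue=[E,F,A,G,C,H] q_used=0 → run E
t=35: queue=[E,F,A,G,C,H] q_used=1 → run E
t=36: queue=[F,A,G,C,H,E] q_used=0 → run F
t=37: queue=[A,G,C,H,E] q_used=0 → run A
t=38: queue=[G,C,H,E] q_used=0 → run G
t=39: queue=[G,C,H,E] q_used=1 → run G
t=40: queue=[C,H,E] q_used=0 → run C
t=41: queue=[H,E] q_used=0 → run H
t=42: queue=[H,E] q_used=1 → run H
t=43: queue=[E,H] q_used=0 → run E
t=44: queue=[H] q_used=0 → run H
t=45: queue=[H] q_used=1 → run H
t=46: (idle)
t=47: (idle)
t=48: (idle)
t=49: (idle)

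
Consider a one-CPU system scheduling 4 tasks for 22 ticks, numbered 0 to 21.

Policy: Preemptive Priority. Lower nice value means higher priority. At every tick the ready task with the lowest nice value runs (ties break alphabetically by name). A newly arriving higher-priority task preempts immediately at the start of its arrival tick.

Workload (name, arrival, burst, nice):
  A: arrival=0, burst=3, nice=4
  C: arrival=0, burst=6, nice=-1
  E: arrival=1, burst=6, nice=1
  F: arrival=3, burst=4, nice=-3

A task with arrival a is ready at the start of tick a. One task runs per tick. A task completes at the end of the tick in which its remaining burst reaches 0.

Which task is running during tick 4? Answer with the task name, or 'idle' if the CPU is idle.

t=0: ready={A,C} → run C
t=1: ready={A,C,E} → run C
t=2: ready={A,C,E} → run C
t=3: ready={A,C,E,F} → run F
t=4: ready={A,C,E,F} → run F
t=5: ready={A,C,E,F} → run F
t=6: ready={A,C,E,F} → run F
t=7: ready={A,C,E} → run C
t=8: ready={A,C,E} → run C
t=9: ready={A,C,E} → run C
t=10: ready={A,E} → run E
t=11: ready={A,E} → run E
t=12: ready={A,E} → run E
t=13: ready={A,E} → run E
t=14: ready={A,E} → run E
t=15: ready={A,E} → run E
t=16: ready={A} → run A
t=17: ready={A} → run A
t=18: ready={A} → run A
t=19: (idle)
t=20: (idle)
t=21: (idle)

running at tick 4 = F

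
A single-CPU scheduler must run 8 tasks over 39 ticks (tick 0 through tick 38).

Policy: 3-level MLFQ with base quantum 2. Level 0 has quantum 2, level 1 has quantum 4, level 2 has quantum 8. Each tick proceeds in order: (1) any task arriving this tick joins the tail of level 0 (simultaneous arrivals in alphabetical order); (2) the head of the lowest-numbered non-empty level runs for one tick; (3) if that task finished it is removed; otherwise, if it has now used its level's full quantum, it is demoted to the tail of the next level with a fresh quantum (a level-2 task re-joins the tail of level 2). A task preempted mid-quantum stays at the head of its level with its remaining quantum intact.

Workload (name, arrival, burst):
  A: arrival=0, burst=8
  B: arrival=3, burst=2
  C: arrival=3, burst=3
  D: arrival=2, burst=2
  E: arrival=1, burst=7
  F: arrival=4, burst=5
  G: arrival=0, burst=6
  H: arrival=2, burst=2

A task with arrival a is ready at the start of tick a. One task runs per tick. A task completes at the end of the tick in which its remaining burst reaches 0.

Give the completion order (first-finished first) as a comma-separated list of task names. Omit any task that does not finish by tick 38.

t=0: L0/L1/L2 = AG/-/- → run A
t=1: L0/L1/L2 = AGE/-/- → run A
t=2: L0/L1/L2 = GEDH/A/- → run G
t=3: L0/L1/L2 = GEDHBC/A/- → run G
t=4: L0/L1/L2 = EDHBCF/AG/- → run E
t=5: L0/L1/L2 = EDHBCF/AG/- → run E
t=6: L0/L1/L2 = DHBCF/AGE/- → run D
t=7: L0/L1/L2 = DHBCF/AGE/- → run D
t=8: L0/L1/L2 = HBCF/AGE/- → run H
t=9: L0/L1/L2 = HBCF/AGE/- → run H
t=10: L0/L1/L2 = BCF/AGE/- → run B
t=11: L0/L1/L2 = BCF/AGE/- → run B
t=12: L0/L1/L2 = CF/AGE/- → run C
t=13: L0/L1/L2 = CF/AGE/- → run C
t=14: L0/L1/L2 = F/AGEC/- → run F
t=15: L0/L1/L2 = F/AGEC/- → run F
t=16: L0/L1/L2 = -/AGECF/- → run A
t=17: L0/L1/L2 = -/AGECF/- → run A
t=18: L0/L1/L2 = -/AGECF/- → run A
t=19: L0/L1/L2 = -/AGECF/- → run A
t=20: L0/L1/L2 = -/GECF/A → run G
t=21: L0/L1/L2 = -/GECF/A → run G
t=22: L0/L1/L2 = -/GECF/A → run G
t=23: L0/L1/L2 = -/GECF/A → run G
t=24: L0/L1/L2 = -/ECF/A → run E
t=25: L0/L1/L2 = -/ECF/A → run E
t=26: L0/L1/L2 = -/ECF/A → run E
t=27: L0/L1/L2 = -/ECF/A → run E
t=28: L0/L1/L2 = -/CF/AE → run C
t=29: L0/L1/L2 = -/F/AE → run F
t=30: L0/L1/L2 = -/F/AE → run F
t=31: L0/L1/L2 = -/F/AE → run F
t=32: L0/L1/L2 = -/-/AE → run A
t=33: L0/L1/L2 = -/-/AE → run A
t=34: L0/L1/L2 = -/-/E → run E
t=35: (idle)
t=36: (idle)
t=37: (idle)
t=38: (idle)

completion order = D, H, B, G, C, F, A, E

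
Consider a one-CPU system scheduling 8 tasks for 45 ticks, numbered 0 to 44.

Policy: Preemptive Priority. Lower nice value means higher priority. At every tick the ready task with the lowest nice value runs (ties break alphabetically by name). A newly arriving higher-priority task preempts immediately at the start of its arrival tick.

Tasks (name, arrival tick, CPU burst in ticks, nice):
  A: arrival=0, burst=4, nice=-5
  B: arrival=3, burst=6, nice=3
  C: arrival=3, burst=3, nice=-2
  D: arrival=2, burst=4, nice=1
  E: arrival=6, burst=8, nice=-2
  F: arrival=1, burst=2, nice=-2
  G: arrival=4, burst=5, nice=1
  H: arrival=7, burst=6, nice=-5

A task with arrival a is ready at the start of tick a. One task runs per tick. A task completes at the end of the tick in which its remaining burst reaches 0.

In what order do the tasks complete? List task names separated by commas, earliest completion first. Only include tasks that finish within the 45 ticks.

completion order = A, C, H, E, F, D, G, B

t=0: ready={A} → run A
t=1: ready={A,F} → run A
t=2: ready={A,D,F} → run A
t=3: ready={A,B,C,D,F} → run A
t=4: ready={B,C,D,F,G} → run C
t=5: ready={B,C,D,F,G} → run C
t=6: ready={B,C,D,E,F,G} → run C
t=7: ready={B,D,E,F,G,H} → run H
t=8: ready={B,D,E,F,G,H} → run H
t=9: ready={B,D,E,F,G,H} → run H
t=10: ready={B,D,E,F,G,H} → run H
t=11: ready={B,D,E,F,G,H} → run H
t=12: ready={B,D,E,F,G,H} → run H
t=13: ready={B,D,E,F,G} → run E
t=14: ready={B,D,E,F,G} → run E
t=15: ready={B,D,E,F,G} → run E
t=16: ready={B,D,E,F,G} → run E
t=17: ready={B,D,E,F,G} → run E
t=18: ready={B,D,E,F,G} → run E
t=19: ready={B,D,E,F,G} → run E
t=20: ready={B,D,E,F,G} → run E
t=21: ready={B,D,F,G} → run F
t=22: ready={B,D,F,G} → run F
t=23: ready={B,D,G} → run D
t=24: ready={B,D,G} → run D
t=25: ready={B,D,G} → run D
t=26: ready={B,D,G} → run D
t=27: ready={B,G} → run G
t=28: ready={B,G} → run G
t=29: ready={B,G} → run G
t=30: ready={B,G} → run G
t=31: ready={B,G} → run G
t=32: ready={B} → run B
t=33: ready={B} → run B
t=34: ready={B} → run B
t=35: ready={B} → run B
t=36: ready={B} → run B
t=37: ready={B} → run B
t=38: (idle)
t=39: (idle)
t=40: (idle)
t=41: (idle)
t=42: (idle)
t=43: (idle)
t=44: (idle)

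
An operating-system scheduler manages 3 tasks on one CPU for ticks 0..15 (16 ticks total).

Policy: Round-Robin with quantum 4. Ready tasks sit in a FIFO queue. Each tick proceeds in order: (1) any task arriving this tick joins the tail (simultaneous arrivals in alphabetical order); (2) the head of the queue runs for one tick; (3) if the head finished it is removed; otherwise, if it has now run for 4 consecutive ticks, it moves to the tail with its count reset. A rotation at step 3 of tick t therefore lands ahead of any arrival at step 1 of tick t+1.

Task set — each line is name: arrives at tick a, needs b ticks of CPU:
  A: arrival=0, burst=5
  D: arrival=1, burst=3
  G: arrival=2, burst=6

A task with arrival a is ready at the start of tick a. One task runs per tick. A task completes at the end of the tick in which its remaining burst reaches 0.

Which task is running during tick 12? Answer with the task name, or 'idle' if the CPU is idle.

t=0: queue=[A] q_used=0 → run A
t=1: queue=[A,D] q_used=1 → run A
t=2: queue=[A,D,G] q_used=2 → run A
t=3: queue=[A,D,G] q_used=3 → run A
t=4: queue=[D,G,A] q_used=0 → run D
t=5: queue=[D,G,A] q_used=1 → run D
t=6: queue=[D,G,A] q_used=2 → run D
t=7: queue=[G,A] q_used=0 → run G
t=8: queue=[G,A] q_used=1 → run G
t=9: queue=[G,A] q_used=2 → run G
t=10: queue=[G,A] q_used=3 → run G
t=11: queue=[A,G] q_used=0 → run A
t=12: queue=[G] q_used=0 → run G
t=13: queue=[G] q_used=1 → run G
t=14: (idle)
t=15: (idle)

running at tick 12 = G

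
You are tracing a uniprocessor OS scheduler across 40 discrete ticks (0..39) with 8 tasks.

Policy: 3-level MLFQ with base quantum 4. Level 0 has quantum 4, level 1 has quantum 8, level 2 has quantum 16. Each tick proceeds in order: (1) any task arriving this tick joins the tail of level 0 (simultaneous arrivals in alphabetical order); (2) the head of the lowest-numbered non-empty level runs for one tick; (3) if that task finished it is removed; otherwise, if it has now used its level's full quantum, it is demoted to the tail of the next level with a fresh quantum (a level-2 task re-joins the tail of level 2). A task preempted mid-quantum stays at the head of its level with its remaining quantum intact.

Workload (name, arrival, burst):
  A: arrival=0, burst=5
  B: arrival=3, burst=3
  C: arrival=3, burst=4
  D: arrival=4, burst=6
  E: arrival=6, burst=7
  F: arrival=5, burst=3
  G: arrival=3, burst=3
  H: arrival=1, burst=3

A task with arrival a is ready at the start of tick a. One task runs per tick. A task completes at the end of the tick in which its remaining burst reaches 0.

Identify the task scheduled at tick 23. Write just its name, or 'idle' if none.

t=0: L0/L1/L2 = A/-/- → run A
t=1: L0/L1/L2 = AH/-/- → run A
t=2: L0/L1/L2 = AH/-/- → run A
t=3: L0/L1/L2 = AHBCG/-/- → run A
t=4: L0/L1/L2 = HBCGD/A/- → run H
t=5: L0/L1/L2 = HBCGDF/A/- → run H
t=6: L0/L1/L2 = HBCGDFE/A/- → run H
t=7: L0/L1/L2 = BCGDFE/A/- → run B
t=8: L0/L1/L2 = BCGDFE/A/- → run B
t=9: L0/L1/L2 = BCGDFE/A/- → run B
t=10: L0/L1/L2 = CGDFE/A/- → run C
t=11: L0/L1/L2 = CGDFE/A/- → run C
t=12: L0/L1/L2 = CGDFE/A/- → run C
t=13: L0/L1/L2 = CGDFE/A/- → run C
t=14: L0/L1/L2 = GDFE/A/- → run G
t=15: L0/L1/L2 = GDFE/A/- → run G
t=16: L0/L1/L2 = GDFE/A/- → run G
t=17: L0/L1/L2 = DFE/A/- → run D
t=18: L0/L1/L2 = DFE/A/- → run D
t=19: L0/L1/L2 = DFE/A/- → run D
t=20: L0/L1/L2 = DFE/A/- → run D
t=21: L0/L1/L2 = FE/AD/- → run F
t=22: L0/L1/L2 = FE/AD/- → run F
t=23: L0/L1/L2 = FE/AD/- → run F
t=24: L0/L1/L2 = E/AD/- → run E
t=25: L0/L1/L2 = E/AD/- → run E
t=26: L0/L1/L2 = E/AD/- → run E
t=27: L0/L1/L2 = E/AD/- → run E
t=28: L0/L1/L2 = -/ADE/- → run A
t=29: L0/L1/L2 = -/DE/- → run D
t=30: L0/L1/L2 = -/DE/- → run D
t=31: L0/L1/L2 = -/E/- → run E
t=32: L0/L1/L2 = -/E/- → run E
t=33: L0/L1/L2 = -/E/- → run E
t=34: (idle)
t=35: (idle)
t=36: (idle)
t=37: (idle)
t=38: (idle)
t=39: (idle)

running at tick 23 = F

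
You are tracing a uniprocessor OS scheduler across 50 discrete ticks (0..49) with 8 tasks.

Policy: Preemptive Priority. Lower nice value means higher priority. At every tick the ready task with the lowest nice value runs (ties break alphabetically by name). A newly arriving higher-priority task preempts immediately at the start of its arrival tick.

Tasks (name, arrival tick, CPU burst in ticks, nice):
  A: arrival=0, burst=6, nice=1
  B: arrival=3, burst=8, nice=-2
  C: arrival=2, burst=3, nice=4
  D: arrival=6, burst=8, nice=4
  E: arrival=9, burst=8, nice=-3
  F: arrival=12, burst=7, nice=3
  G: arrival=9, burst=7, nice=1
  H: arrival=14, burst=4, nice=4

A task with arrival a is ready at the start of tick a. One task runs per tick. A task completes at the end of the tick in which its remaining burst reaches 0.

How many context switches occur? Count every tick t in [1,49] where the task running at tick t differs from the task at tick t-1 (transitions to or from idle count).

t=0: ready={A} → run A
t=1: ready={A} → run A
t=2: ready={A,C} → run A
t=3: ready={A,B,C} → run B
t=4: ready={A,B,C} → run B
t=5: ready={A,B,C} → run B
t=6: ready={A,B,C,D} → run B
t=7: ready={A,B,C,D} → run B
t=8: ready={A,B,C,D} → run B
t=9: ready={A,B,C,D,E,G} → run E
t=10: ready={A,B,C,D,E,G} → run E
t=11: ready={A,B,C,D,E,G} → run E
t=12: ready={A,B,C,D,E,F,G} → run E
t=13: ready={A,B,C,D,E,F,G} → run E
t=14: ready={A,B,C,D,E,F,G,H} → run E
t=15: ready={A,B,C,D,E,F,G,H} → run E
t=16: ready={A,B,C,D,E,F,G,H} → run E
t=17: ready={A,B,C,D,F,G,H} → run B
t=18: ready={A,B,C,D,F,G,H} → run B
t=19: ready={A,C,D,F,G,H} → run A
t=20: ready={A,C,D,F,G,H} → run A
t=21: ready={A,C,D,F,G,H} → run A
t=22: ready={C,D,F,G,H} → run G
t=23: ready={C,D,F,G,H} → run G
t=24: ready={C,D,F,G,H} → run G
t=25: ready={C,D,F,G,H} → run G
t=26: ready={C,D,F,G,H} → run G
t=27: ready={C,D,F,G,H} → run G
t=28: ready={C,D,F,G,H} → run G
t=29: ready={C,D,F,H} → run F
t=30: ready={C,D,F,H} → run F
t=31: ready={C,D,F,H} → run F
t=32: ready={C,D,F,H} → run F
t=33: ready={C,D,F,H} → run F
t=34: ready={C,D,F,H} → run F
t=35: ready={C,D,F,H} → run F
t=36: ready={C,D,H} → run C
t=37: ready={C,D,H} → run C
t=38: ready={C,D,H} → run C
t=39: ready={D,H} → run D
t=40: ready={D,H} → run D
t=41: ready={D,H} → run D
t=42: ready={D,H} → run D
t=43: ready={D,H} → run D
t=44: ready={D,H} → run D
t=45: ready={D,H} → run D
t=46: ready={D,H} → run D
t=47: ready={H} → run H
t=48: ready={H} → run H
t=49: ready={H} → run H

context switches = 9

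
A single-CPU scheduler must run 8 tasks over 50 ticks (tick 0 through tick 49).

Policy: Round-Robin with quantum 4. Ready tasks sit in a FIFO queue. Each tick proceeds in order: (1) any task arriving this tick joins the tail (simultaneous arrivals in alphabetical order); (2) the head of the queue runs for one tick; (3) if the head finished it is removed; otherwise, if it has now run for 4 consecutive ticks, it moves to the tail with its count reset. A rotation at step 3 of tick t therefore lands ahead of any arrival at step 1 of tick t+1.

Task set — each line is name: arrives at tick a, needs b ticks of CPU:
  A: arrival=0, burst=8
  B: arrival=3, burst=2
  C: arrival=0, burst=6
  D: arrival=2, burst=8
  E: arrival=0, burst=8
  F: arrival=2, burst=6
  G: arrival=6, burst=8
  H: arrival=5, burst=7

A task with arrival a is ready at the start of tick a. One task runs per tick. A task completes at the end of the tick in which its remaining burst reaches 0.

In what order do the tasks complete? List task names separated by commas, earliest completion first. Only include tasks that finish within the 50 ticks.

t=0: queue=[A,C,E] q_used=0 → run A
t=1: queue=[A,C,E] q_used=1 → run A
t=2: queue=[A,C,E,D,F] q_used=2 → run A
t=3: queue=[A,C,E,D,F,B] q_used=3 → run A
t=4: queue=[C,E,D,F,B,A] q_used=0 → run C
t=5: queue=[C,E,D,F,B,A,H] q_used=1 → run C
t=6: queue=[C,E,D,F,B,A,H,G] q_used=2 → run C
t=7: queue=[C,E,D,F,B,A,H,G] q_used=3 → run C
t=8: queue=[E,D,F,B,A,H,G,C] q_used=0 → run E
t=9: queue=[E,D,F,B,A,H,G,C] q_used=1 → run E
t=10: queue=[E,D,F,B,A,H,G,C] q_used=2 → run E
t=11: queue=[E,D,F,B,A,H,G,C] q_used=3 → run E
t=12: queue=[D,F,B,A,H,G,C,E] q_used=0 → run D
t=13: queue=[D,F,B,A,H,G,C,E] q_used=1 → run D
t=14: queue=[D,F,B,A,H,G,C,E] q_used=2 → run D
t=15: queue=[D,F,B,A,H,G,C,E] q_used=3 → run D
t=16: queue=[F,B,A,H,G,C,E,D] q_used=0 → run F
t=17: queue=[F,B,A,H,G,C,E,D] q_used=1 → run F
t=18: queue=[F,B,A,H,G,C,E,D] q_used=2 → run F
t=19: queue=[F,B,A,H,G,C,E,D] q_used=3 → run F
t=20: queue=[B,A,H,G,C,E,D,F] q_used=0 → run B
t=21: queue=[B,A,H,G,C,E,D,F] q_used=1 → run B
t=22: queue=[A,H,G,C,E,D,F] q_used=0 → run A
t=23: queue=[A,H,G,C,E,D,F] q_used=1 → run A
t=24: queue=[A,H,G,C,E,D,F] q_used=2 → run A
t=25: queue=[A,H,G,C,E,D,F] q_used=3 → run A
t=26: queue=[H,G,C,E,D,F] q_used=0 → run H
t=27: queue=[H,G,C,E,D,F] q_used=1 → run H
t=28: queue=[H,G,C,E,D,F] q_used=2 → run H
t=29: queue=[H,G,C,E,D,F] q_used=3 → run H
t=30: queue=[G,C,E,D,F,H] q_used=0 → run G
t=31: queue=[G,C,E,D,F,H] q_used=1 → run G
t=32: queue=[G,C,E,D,F,H] q_used=2 → run G
t=33: queue=[G,C,E,D,F,H] q_used=3 → run G
t=34: queue=[C,E,D,F,H,G] q_used=0 → run C
t=35: queue=[C,E,D,F,H,G] q_used=1 → run C
t=36: queue=[E,D,F,H,G] q_used=0 → run E
t=37: queue=[E,D,F,H,G] q_used=1 → run E
t=38: queue=[E,D,F,H,G] q_used=2 → run E
t=39: queue=[E,D,F,H,G] q_used=3 → run E
t=40: queue=[D,F,H,G] q_used=0 → run D
t=41: queue=[D,F,H,G] q_used=1 → run D
t=42: queue=[D,F,H,G] q_used=2 → run D
t=43: queue=[D,F,H,G] q_used=3 → run D
t=44: queue=[F,H,G] q_used=0 → run F
t=45: queue=[F,H,G] q_used=1 → run F
t=46: queue=[H,G] q_used=0 → run H
t=47: queue=[H,G] q_used=1 → run H
t=48: queue=[H,G] q_used=2 → run H
t=49: queue=[G] q_used=0 → run G

completion order = B, A, C, E, D, F, H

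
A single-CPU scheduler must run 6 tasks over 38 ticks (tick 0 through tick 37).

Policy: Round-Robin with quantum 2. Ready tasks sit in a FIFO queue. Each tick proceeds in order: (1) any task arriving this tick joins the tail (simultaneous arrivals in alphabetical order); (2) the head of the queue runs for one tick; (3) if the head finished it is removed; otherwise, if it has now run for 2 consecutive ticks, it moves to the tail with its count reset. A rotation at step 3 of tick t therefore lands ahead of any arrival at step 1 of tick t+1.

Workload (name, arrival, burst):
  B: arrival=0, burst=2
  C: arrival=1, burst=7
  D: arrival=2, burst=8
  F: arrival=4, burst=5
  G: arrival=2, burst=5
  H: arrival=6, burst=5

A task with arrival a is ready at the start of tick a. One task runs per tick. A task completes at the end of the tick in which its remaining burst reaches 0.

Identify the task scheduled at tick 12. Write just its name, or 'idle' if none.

running at tick 12 = D

t=0: queue=[B] q_used=0 → run B
t=1: queue=[B,C] q_used=1 → run B
t=2: queue=[C,D,G] q_used=0 → run C
t=3: queue=[C,D,G] q_used=1 → run C
t=4: queue=[D,G,C,F] q_used=0 → run D
t=5: queue=[D,G,C,F] q_used=1 → run D
t=6: queue=[G,C,F,D,H] q_used=0 → run G
t=7: queue=[G,C,F,D,H] q_used=1 → run G
t=8: queue=[C,F,D,H,G] q_used=0 → run C
t=9: queue=[C,F,D,H,G] q_used=1 → run C
t=10: queue=[F,D,H,G,C] q_used=0 → run F
t=11: queue=[F,D,H,G,C] q_used=1 → run F
t=12: queue=[D,H,G,C,F] q_used=0 → run D
t=13: queue=[D,H,G,C,F] q_used=1 → run D
t=14: queue=[H,G,C,F,D] q_used=0 → run H
t=15: queue=[H,G,C,F,D] q_used=1 → run H
t=16: queue=[G,C,F,D,H] q_used=0 → run G
t=17: queue=[G,C,F,D,H] q_used=1 → run G
t=18: queue=[C,F,D,H,G] q_used=0 → run C
t=19: queue=[C,F,D,H,G] q_used=1 → run C
t=20: queue=[F,D,H,G,C] q_used=0 → run F
t=21: queue=[F,D,H,G,C] q_used=1 → run F
t=22: queue=[D,H,G,C,F] q_used=0 → run D
t=23: queue=[D,H,G,C,F] q_used=1 → run D
t=24: queue=[H,G,C,F,D] q_used=0 → run H
t=25: queue=[H,G,C,F,D] q_used=1 → run H
t=26: queue=[G,C,F,D,H] q_used=0 → run G
t=27: queue=[C,F,D,H] q_used=0 → run C
t=28: queue=[F,D,H] q_used=0 → run F
t=29: queue=[D,H] q_used=0 → run D
t=30: queue=[D,H] q_used=1 → run D
t=31: queue=[H] q_used=0 → run H
t=32: (idle)
t=33: (idle)
t=34: (idle)
t=35: (idle)
t=36: (idle)
t=37: (idle)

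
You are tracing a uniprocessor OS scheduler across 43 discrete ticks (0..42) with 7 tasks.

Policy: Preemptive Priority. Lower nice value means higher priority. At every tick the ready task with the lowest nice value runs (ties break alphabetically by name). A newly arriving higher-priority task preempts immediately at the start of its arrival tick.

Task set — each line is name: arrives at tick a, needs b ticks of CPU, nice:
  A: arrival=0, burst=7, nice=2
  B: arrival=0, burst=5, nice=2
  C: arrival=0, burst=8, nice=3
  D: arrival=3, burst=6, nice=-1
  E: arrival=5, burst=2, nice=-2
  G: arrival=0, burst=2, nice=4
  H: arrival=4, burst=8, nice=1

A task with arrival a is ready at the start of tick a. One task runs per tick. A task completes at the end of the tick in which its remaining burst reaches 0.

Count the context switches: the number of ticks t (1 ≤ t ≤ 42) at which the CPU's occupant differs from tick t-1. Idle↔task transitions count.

t=0: ready={A,B,C,G} → run A
t=1: ready={A,B,C,G} → run A
t=2: ready={A,B,C,G} → run A
t=3: ready={A,B,C,D,G} → run D
t=4: ready={A,B,C,D,G,H} → run D
t=5: ready={A,B,C,D,E,G,H} → run E
t=6: ready={A,B,C,D,E,G,H} → run E
t=7: ready={A,B,C,D,G,H} → run D
t=8: ready={A,B,C,D,G,H} → run D
t=9: ready={A,B,C,D,G,H} → run D
t=10: ready={A,B,C,D,G,H} → run D
t=11: ready={A,B,C,G,H} → run H
t=12: ready={A,B,C,G,H} → run H
t=13: ready={A,B,C,G,H} → run H
t=14: ready={A,B,C,G,H} → run H
t=15: ready={A,B,C,G,H} → run H
t=16: ready={A,B,C,G,H} → run H
t=17: ready={A,B,C,G,H} → run H
t=18: ready={A,B,C,G,H} → run H
t=19: ready={A,B,C,G} → run A
t=20: ready={A,B,C,G} → run A
t=21: ready={A,B,C,G} → run A
t=22: ready={A,B,C,G} → run A
t=23: ready={B,C,G} → run B
t=24: ready={B,C,G} → run B
t=25: ready={B,C,G} → run B
t=26: ready={B,C,G} → run B
t=27: ready={B,C,G} → run B
t=28: ready={C,G} → run C
t=29: ready={C,G} → run C
t=30: ready={C,G} → run C
t=31: ready={C,G} → run C
t=32: ready={C,G} → run C
t=33: ready={C,G} → run C
t=34: ready={C,G} → run C
t=35: ready={C,G} → run C
t=36: ready={G} → run G
t=37: ready={G} → run G
t=38: (idle)
t=39: (idle)
t=40: (idle)
t=41: (idle)
t=42: (idle)

context switches = 9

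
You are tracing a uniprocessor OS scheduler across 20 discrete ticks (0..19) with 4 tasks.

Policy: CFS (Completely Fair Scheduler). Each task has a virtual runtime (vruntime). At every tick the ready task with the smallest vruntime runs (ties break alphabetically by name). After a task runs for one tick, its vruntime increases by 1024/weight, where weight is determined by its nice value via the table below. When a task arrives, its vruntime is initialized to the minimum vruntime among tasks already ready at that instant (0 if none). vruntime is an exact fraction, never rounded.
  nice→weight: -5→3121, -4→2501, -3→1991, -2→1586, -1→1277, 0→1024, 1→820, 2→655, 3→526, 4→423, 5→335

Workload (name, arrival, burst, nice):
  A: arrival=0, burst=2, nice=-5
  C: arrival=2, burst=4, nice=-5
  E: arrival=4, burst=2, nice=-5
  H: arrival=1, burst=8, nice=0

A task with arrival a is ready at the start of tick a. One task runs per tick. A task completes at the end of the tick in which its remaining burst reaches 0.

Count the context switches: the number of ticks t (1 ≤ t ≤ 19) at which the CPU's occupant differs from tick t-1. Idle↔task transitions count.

context switches = 9

t=0: vr[A=0] → run A
t=1: vr[A=1024/3121 H=1024/3121] → run A
t=2: vr[C=1024/3121 H=1024/3121] → run C
t=3: vr[C=2048/3121 H=1024/3121] → run H
t=4: vr[C=2048/3121 E=2048/3121 H=4145/3121] → run C
t=5: vr[C=3072/3121 E=2048/3121 H=4145/3121] → run E
t=6: vr[C=3072/3121 E=3072/3121 H=4145/3121] → run C
t=7: vr[C=4096/3121 E=3072/3121 H=4145/3121] → run E
t=8: vr[C=4096/3121 H=4145/3121] → run C
t=9: vr[H=4145/3121] → run H
t=10: vr[H=7266/3121] → run H
t=11: vr[H=10387/3121] → run H
t=12: vr[H=13508/3121] → run H
t=13: vr[H=16629/3121] → run H
t=14: vr[H=19750/3121] → run H
t=15: vr[H=22871/3121] → run H
t=16: (idle)
t=17: (idle)
t=18: (idle)
t=19: (idle)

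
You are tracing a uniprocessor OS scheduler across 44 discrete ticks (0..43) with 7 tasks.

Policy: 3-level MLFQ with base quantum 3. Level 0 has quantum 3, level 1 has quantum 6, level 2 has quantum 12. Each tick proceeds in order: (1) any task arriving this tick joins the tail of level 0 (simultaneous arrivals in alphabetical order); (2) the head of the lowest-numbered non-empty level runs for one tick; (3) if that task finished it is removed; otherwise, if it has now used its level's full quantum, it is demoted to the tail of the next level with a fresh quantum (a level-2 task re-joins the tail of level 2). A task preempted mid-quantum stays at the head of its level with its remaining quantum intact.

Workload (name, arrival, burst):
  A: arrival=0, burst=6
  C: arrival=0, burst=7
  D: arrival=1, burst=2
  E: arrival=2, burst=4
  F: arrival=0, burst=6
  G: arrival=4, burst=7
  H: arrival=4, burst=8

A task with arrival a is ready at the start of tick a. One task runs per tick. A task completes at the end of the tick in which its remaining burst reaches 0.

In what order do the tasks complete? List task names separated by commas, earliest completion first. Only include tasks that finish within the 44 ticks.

completion order = D, A, C, F, E, G, H

t=0: L0/L1/L2 = ACF/-/- → run A
t=1: L0/L1/L2 = ACFD/-/- → run A
t=2: L0/L1/L2 = ACFDE/-/- → run A
t=3: L0/L1/L2 = CFDE/A/- → run C
t=4: L0/L1/L2 = CFDEGH/A/- → run C
t=5: L0/L1/L2 = CFDEGH/A/- → run C
t=6: L0/L1/L2 = FDEGH/AC/- → run F
t=7: L0/L1/L2 = FDEGH/AC/- → run F
t=8: L0/L1/L2 = FDEGH/AC/- → run F
t=9: L0/L1/L2 = DEGH/ACF/- → run D
t=10: L0/L1/L2 = DEGH/ACF/- → run D
t=11: L0/L1/L2 = EGH/ACF/- → run E
t=12: L0/L1/L2 = EGH/ACF/- → run E
t=13: L0/L1/L2 = EGH/ACF/- → run E
t=14: L0/L1/L2 = GH/ACFE/- → run G
t=15: L0/L1/L2 = GH/ACFE/- → run G
t=16: L0/L1/L2 = GH/ACFE/- → run G
t=17: L0/L1/L2 = H/ACFEG/- → run H
t=18: L0/L1/L2 = H/ACFEG/- → run H
t=19: L0/L1/L2 = H/ACFEG/- → run H
t=20: L0/L1/L2 = -/ACFEGH/- → run A
t=21: L0/L1/L2 = -/ACFEGH/- → run A
t=22: L0/L1/L2 = -/ACFEGH/- → run A
t=23: L0/L1/L2 = -/CFEGH/- → run C
t=24: L0/L1/L2 = -/CFEGH/- → run C
t=25: L0/L1/L2 = -/CFEGH/- → run C
t=26: L0/L1/L2 = -/CFEGH/- → run C
t=27: L0/L1/L2 = -/FEGH/- → run F
t=28: L0/L1/L2 = -/FEGH/- → run F
t=29: L0/L1/L2 = -/FEGH/- → run F
t=30: L0/L1/L2 = -/EGH/- → run E
t=31: L0/L1/L2 = -/GH/- → run G
t=32: L0/L1/L2 = -/GH/- → run G
t=33: L0/L1/L2 = -/GH/- → run G
t=34: L0/L1/L2 = -/GH/- → run G
t=35: L0/L1/L2 = -/H/- → run H
t=36: L0/L1/L2 = -/H/- → run H
t=37: L0/L1/L2 = -/H/- → run H
t=38: L0/L1/L2 = -/H/- → run H
t=39: L0/L1/L2 = -/H/- → run H
t=40: (idle)
t=41: (idle)
t=42: (idle)
t=43: (idle)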